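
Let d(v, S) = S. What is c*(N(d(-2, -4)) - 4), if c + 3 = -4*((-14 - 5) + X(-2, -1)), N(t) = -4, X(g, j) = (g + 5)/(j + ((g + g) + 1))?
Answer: -608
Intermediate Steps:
X(g, j) = (5 + g)/(1 + j + 2*g) (X(g, j) = (5 + g)/(j + (2*g + 1)) = (5 + g)/(j + (1 + 2*g)) = (5 + g)/(1 + j + 2*g))
c = 76 (c = -3 - 4*((-14 - 5) + (5 - 2)/(1 - 1 + 2*(-2))) = -3 - 4*(-19 + 3/(1 - 1 - 4)) = -3 - 4*(-19 + 3/(-4)) = -3 - 4*(-19 - ¼*3) = -3 - 4*(-19 - ¾) = -3 - 4*(-79/4) = -3 + 79 = 76)
c*(N(d(-2, -4)) - 4) = 76*(-4 - 4) = 76*(-8) = -608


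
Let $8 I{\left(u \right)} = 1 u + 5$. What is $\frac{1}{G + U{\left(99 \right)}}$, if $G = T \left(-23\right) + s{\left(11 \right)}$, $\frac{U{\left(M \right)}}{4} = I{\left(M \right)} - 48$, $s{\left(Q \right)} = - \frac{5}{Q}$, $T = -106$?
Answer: $\frac{11}{25273} \approx 0.00043525$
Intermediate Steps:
$I{\left(u \right)} = \frac{5}{8} + \frac{u}{8}$ ($I{\left(u \right)} = \frac{1 u + 5}{8} = \frac{u + 5}{8} = \frac{5 + u}{8} = \frac{5}{8} + \frac{u}{8}$)
$U{\left(M \right)} = - \frac{379}{2} + \frac{M}{2}$ ($U{\left(M \right)} = 4 \left(\left(\frac{5}{8} + \frac{M}{8}\right) - 48\right) = 4 \left(- \frac{379}{8} + \frac{M}{8}\right) = - \frac{379}{2} + \frac{M}{2}$)
$G = \frac{26813}{11}$ ($G = \left(-106\right) \left(-23\right) - \frac{5}{11} = 2438 - \frac{5}{11} = \frac{26813}{11} \approx 2437.5$)
$\frac{1}{G + U{\left(99 \right)}} = \frac{1}{\frac{26813}{11} + \left(- \frac{379}{2} + \frac{1}{2} \cdot 99\right)} = \frac{1}{\frac{26813}{11} + \left(- \frac{379}{2} + \frac{99}{2}\right)} = \frac{1}{\frac{26813}{11} - 140} = \frac{1}{\frac{25273}{11}} = \frac{11}{25273}$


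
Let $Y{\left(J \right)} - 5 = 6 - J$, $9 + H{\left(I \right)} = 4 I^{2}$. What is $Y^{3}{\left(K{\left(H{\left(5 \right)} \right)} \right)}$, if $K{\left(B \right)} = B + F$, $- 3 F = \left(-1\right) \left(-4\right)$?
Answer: $- \frac{13144256}{27} \approx -4.8682 \cdot 10^{5}$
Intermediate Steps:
$F = - \frac{4}{3}$ ($F = - \frac{\left(-1\right) \left(-4\right)}{3} = \left(- \frac{1}{3}\right) 4 = - \frac{4}{3} \approx -1.3333$)
$H{\left(I \right)} = -9 + 4 I^{2}$
$K{\left(B \right)} = - \frac{4}{3} + B$ ($K{\left(B \right)} = B - \frac{4}{3} = - \frac{4}{3} + B$)
$Y{\left(J \right)} = 11 - J$ ($Y{\left(J \right)} = 5 - \left(-6 + J\right) = 11 - J$)
$Y^{3}{\left(K{\left(H{\left(5 \right)} \right)} \right)} = \left(11 - \left(- \frac{4}{3} - \left(9 - 4 \cdot 5^{2}\right)\right)\right)^{3} = \left(11 - \left(- \frac{4}{3} + \left(-9 + 4 \cdot 25\right)\right)\right)^{3} = \left(11 - \left(- \frac{4}{3} + \left(-9 + 100\right)\right)\right)^{3} = \left(11 - \left(- \frac{4}{3} + 91\right)\right)^{3} = \left(11 - \frac{269}{3}\right)^{3} = \left(- \frac{236}{3}\right)^{3} = - \frac{13144256}{27}$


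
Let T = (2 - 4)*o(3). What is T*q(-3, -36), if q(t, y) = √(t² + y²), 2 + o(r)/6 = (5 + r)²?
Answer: -2232*√145 ≈ -26877.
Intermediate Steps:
o(r) = -12 + 6*(5 + r)²
T = -744 (T = (2 - 4)*(-12 + 6*(5 + 3)²) = -2*(-12 + 6*8²) = -2*(-12 + 6*64) = -2*(-12 + 384) = -2*372 = -744)
T*q(-3, -36) = -744*√((-3)² + (-36)²) = -744*√(9 + 1296) = -2232*√145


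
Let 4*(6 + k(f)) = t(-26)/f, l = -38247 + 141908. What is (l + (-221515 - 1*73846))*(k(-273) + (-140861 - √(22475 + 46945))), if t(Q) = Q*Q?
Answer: 189030258000/7 + 383400*√17355 ≈ 2.7055e+10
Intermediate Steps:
l = 103661
t(Q) = Q²
k(f) = -6 + 169/f (k(f) = -6 + ((-26)²/f)/4 = -6 + (676/f)/4 = -6 + 169/f)
(l + (-221515 - 1*73846))*(k(-273) + (-140861 - √(22475 + 46945))) = (103661 + (-221515 - 1*73846))*((-6 + 169/(-273)) + (-140861 - √(22475 + 46945))) = (103661 + (-221515 - 73846))*((-6 + 169*(-1/273)) + (-140861 - √69420)) = (103661 - 295361)*((-6 - 13/21) + (-140861 - 2*√17355)) = -191700*(-139/21 + (-140861 - 2*√17355)) = -191700*(-2958220/21 - 2*√17355) = 189030258000/7 + 383400*√17355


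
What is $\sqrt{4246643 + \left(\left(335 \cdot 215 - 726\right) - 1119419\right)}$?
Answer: $\sqrt{3198523} \approx 1788.4$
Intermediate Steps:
$\sqrt{4246643 + \left(\left(335 \cdot 215 - 726\right) - 1119419\right)} = \sqrt{4246643 + \left(\left(72025 - 726\right) - 1119419\right)} = \sqrt{4246643 + \left(71299 - 1119419\right)} = \sqrt{4246643 - 1048120} = \sqrt{3198523}$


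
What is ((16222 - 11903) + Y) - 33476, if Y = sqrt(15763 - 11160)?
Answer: -29157 + sqrt(4603) ≈ -29089.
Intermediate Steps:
Y = sqrt(4603) ≈ 67.845
((16222 - 11903) + Y) - 33476 = ((16222 - 11903) + sqrt(4603)) - 33476 = (4319 + sqrt(4603)) - 33476 = -29157 + sqrt(4603)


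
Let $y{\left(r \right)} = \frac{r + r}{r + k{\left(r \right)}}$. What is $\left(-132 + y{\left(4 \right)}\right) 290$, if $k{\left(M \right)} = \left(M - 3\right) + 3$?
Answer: $-37990$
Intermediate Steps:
$k{\left(M \right)} = M$ ($k{\left(M \right)} = \left(-3 + M\right) + 3 = M$)
$y{\left(r \right)} = 1$ ($y{\left(r \right)} = \frac{r + r}{r + r} = \frac{2 r}{2 r} = 2 r \frac{1}{2 r} = 1$)
$\left(-132 + y{\left(4 \right)}\right) 290 = \left(-132 + 1\right) 290 = \left(-131\right) 290 = -37990$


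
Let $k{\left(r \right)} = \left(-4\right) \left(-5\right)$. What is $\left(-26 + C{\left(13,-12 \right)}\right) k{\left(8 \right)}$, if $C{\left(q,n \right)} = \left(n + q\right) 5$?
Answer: $-420$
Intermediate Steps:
$k{\left(r \right)} = 20$
$C{\left(q,n \right)} = 5 n + 5 q$
$\left(-26 + C{\left(13,-12 \right)}\right) k{\left(8 \right)} = \left(-26 + \left(5 \left(-12\right) + 5 \cdot 13\right)\right) 20 = \left(-26 + \left(-60 + 65\right)\right) 20 = \left(-26 + 5\right) 20 = \left(-21\right) 20 = -420$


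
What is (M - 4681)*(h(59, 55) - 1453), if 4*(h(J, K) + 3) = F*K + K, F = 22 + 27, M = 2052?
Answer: 4040773/2 ≈ 2.0204e+6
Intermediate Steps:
F = 49
h(J, K) = -3 + 25*K/2 (h(J, K) = -3 + (49*K + K)/4 = -3 + (50*K)/4 = -3 + 25*K/2)
(M - 4681)*(h(59, 55) - 1453) = (2052 - 4681)*((-3 + (25/2)*55) - 1453) = -2629*((-3 + 1375/2) - 1453) = -2629*(1369/2 - 1453) = -2629*(-1537/2) = 4040773/2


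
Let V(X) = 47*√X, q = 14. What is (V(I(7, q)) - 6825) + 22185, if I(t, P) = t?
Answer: 15360 + 47*√7 ≈ 15484.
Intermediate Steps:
(V(I(7, q)) - 6825) + 22185 = (47*√7 - 6825) + 22185 = (-6825 + 47*√7) + 22185 = 15360 + 47*√7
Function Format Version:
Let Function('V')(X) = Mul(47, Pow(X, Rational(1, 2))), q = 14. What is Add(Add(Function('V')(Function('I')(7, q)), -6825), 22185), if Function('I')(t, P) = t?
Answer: Add(15360, Mul(47, Pow(7, Rational(1, 2)))) ≈ 15484.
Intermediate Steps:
Add(Add(Function('V')(Function('I')(7, q)), -6825), 22185) = Add(Add(Mul(47, Pow(7, Rational(1, 2))), -6825), 22185) = Add(Add(-6825, Mul(47, Pow(7, Rational(1, 2)))), 22185) = Add(15360, Mul(47, Pow(7, Rational(1, 2))))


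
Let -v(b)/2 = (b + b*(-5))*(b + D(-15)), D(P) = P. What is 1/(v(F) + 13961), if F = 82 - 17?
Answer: 1/39961 ≈ 2.5024e-5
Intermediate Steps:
F = 65
v(b) = 8*b*(-15 + b) (v(b) = -2*(b + b*(-5))*(b - 15) = -2*(b - 5*b)*(-15 + b) = -2*(-4*b)*(-15 + b) = -(-8)*b*(-15 + b) = 8*b*(-15 + b))
1/(v(F) + 13961) = 1/(8*65*(-15 + 65) + 13961) = 1/(8*65*50 + 13961) = 1/(26000 + 13961) = 1/39961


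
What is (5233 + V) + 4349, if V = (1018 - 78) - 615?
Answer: 9907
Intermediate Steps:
V = 325 (V = 940 - 615 = 325)
(5233 + V) + 4349 = (5233 + 325) + 4349 = 5558 + 4349 = 9907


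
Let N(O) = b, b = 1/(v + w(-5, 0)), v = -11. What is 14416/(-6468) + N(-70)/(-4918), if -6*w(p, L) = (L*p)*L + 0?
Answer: -17724325/7952406 ≈ -2.2288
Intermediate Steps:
w(p, L) = -p*L²/6 (w(p, L) = -((L*p)*L + 0)/6 = -(p*L² + 0)/6 = -p*L²/6)
b = -1/11 (b = 1/(-11 - ⅙*(-5)*0²) = 1/(-11 - ⅙*(-5)*0) = 1/(-11 + 0) = 1/(-11) = 1*(-1/11) = -1/11 ≈ -0.090909)
N(O) = -1/11
14416/(-6468) + N(-70)/(-4918) = 14416/(-6468) - 1/11/(-4918) = 14416*(-1/6468) - 1/11*(-1/4918) = -3604/1617 + 1/54098 = -17724325/7952406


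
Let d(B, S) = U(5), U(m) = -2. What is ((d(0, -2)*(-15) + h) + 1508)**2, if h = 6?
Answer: 2383936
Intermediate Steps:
d(B, S) = -2
((d(0, -2)*(-15) + h) + 1508)**2 = ((-2*(-15) + 6) + 1508)**2 = ((30 + 6) + 1508)**2 = (36 + 1508)**2 = 1544**2 = 2383936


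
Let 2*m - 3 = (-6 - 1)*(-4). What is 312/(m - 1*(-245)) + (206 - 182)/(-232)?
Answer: 16533/15109 ≈ 1.0942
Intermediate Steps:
m = 31/2 (m = 3/2 + ((-6 - 1)*(-4))/2 = 3/2 + (-7*(-4))/2 = 3/2 + (½)*28 = 3/2 + 14 = 31/2 ≈ 15.500)
312/(m - 1*(-245)) + (206 - 182)/(-232) = 312/(31/2 - 1*(-245)) + (206 - 182)/(-232) = 312/(31/2 + 245) + 24*(-1/232) = 312/(521/2) - 3/29 = 312*(2/521) - 3/29 = 624/521 - 3/29 = 16533/15109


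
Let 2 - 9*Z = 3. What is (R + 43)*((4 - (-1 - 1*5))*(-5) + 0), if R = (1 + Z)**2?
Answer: -177350/81 ≈ -2189.5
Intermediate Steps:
Z = -1/9 (Z = 2/9 - 1/9*3 = 2/9 - 1/3 = -1/9 ≈ -0.11111)
R = 64/81 (R = (1 - 1/9)**2 = (8/9)**2 = 64/81 ≈ 0.79012)
(R + 43)*((4 - (-1 - 1*5))*(-5) + 0) = (64/81 + 43)*((4 - (-1 - 1*5))*(-5) + 0) = 3547*((4 - (-1 - 5))*(-5) + 0)/81 = 3547*((4 - 1*(-6))*(-5) + 0)/81 = 3547*((4 + 6)*(-5) + 0)/81 = 3547*(10*(-5) + 0)/81 = 3547*(-50 + 0)/81 = (3547/81)*(-50) = -177350/81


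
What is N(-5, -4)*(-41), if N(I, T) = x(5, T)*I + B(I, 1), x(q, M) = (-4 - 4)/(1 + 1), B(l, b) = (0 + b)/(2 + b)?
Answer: -2501/3 ≈ -833.67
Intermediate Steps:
B(l, b) = b/(2 + b)
x(q, M) = -4 (x(q, M) = -8/2 = -8*½ = -4)
N(I, T) = ⅓ - 4*I (N(I, T) = -4*I + 1/(2 + 1) = -4*I + 1/3 = -4*I + 1*(⅓) = -4*I + ⅓ = ⅓ - 4*I)
N(-5, -4)*(-41) = (⅓ - 4*(-5))*(-41) = (⅓ + 20)*(-41) = (61/3)*(-41) = -2501/3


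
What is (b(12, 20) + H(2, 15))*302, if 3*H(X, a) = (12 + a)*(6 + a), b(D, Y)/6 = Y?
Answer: 93318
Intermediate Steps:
b(D, Y) = 6*Y
H(X, a) = (6 + a)*(12 + a)/3 (H(X, a) = ((12 + a)*(6 + a))/3 = ((6 + a)*(12 + a))/3 = (6 + a)*(12 + a)/3)
(b(12, 20) + H(2, 15))*302 = (6*20 + (24 + 6*15 + (⅓)*15²))*302 = (120 + (24 + 90 + (⅓)*225))*302 = (120 + (24 + 90 + 75))*302 = (120 + 189)*302 = 309*302 = 93318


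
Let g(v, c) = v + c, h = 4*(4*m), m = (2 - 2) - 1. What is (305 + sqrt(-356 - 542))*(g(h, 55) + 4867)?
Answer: 1496330 + 4906*I*sqrt(898) ≈ 1.4963e+6 + 1.4702e+5*I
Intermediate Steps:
m = -1 (m = 0 - 1 = -1)
h = -16 (h = 4*(4*(-1)) = 4*(-4) = -16)
g(v, c) = c + v
(305 + sqrt(-356 - 542))*(g(h, 55) + 4867) = (305 + sqrt(-356 - 542))*((55 - 16) + 4867) = (305 + sqrt(-898))*(39 + 4867) = (305 + I*sqrt(898))*4906 = 1496330 + 4906*I*sqrt(898)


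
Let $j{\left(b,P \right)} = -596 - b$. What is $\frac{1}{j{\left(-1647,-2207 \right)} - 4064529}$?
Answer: $- \frac{1}{4063478} \approx -2.4609 \cdot 10^{-7}$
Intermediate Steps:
$\frac{1}{j{\left(-1647,-2207 \right)} - 4064529} = \frac{1}{\left(-596 - -1647\right) - 4064529} = \frac{1}{\left(-596 + 1647\right) - 4064529} = \frac{1}{1051 - 4064529} = \frac{1}{-4063478} = - \frac{1}{4063478}$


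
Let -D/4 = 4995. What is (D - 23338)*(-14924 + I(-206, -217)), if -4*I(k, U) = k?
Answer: 644246955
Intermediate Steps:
D = -19980 (D = -4*4995 = -19980)
I(k, U) = -k/4
(D - 23338)*(-14924 + I(-206, -217)) = (-19980 - 23338)*(-14924 - ¼*(-206)) = -43318*(-14924 + 103/2) = -43318*(-29745/2) = 644246955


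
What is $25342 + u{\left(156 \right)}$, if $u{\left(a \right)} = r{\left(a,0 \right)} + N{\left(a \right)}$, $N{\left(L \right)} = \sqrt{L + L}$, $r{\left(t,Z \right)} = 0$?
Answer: $25342 + 2 \sqrt{78} \approx 25360.0$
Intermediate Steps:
$N{\left(L \right)} = \sqrt{2} \sqrt{L}$ ($N{\left(L \right)} = \sqrt{2 L} = \sqrt{2} \sqrt{L}$)
$u{\left(a \right)} = \sqrt{2} \sqrt{a}$ ($u{\left(a \right)} = 0 + \sqrt{2} \sqrt{a} = \sqrt{2} \sqrt{a}$)
$25342 + u{\left(156 \right)} = 25342 + \sqrt{2} \sqrt{156} = 25342 + \sqrt{2} \cdot 2 \sqrt{39} = 25342 + 2 \sqrt{78}$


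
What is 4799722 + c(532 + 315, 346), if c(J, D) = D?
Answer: 4800068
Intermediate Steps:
4799722 + c(532 + 315, 346) = 4799722 + 346 = 4800068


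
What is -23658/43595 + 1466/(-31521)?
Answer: -809634088/1374157995 ≈ -0.58919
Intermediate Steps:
-23658/43595 + 1466/(-31521) = -23658*1/43595 + 1466*(-1/31521) = -23658/43595 - 1466/31521 = -809634088/1374157995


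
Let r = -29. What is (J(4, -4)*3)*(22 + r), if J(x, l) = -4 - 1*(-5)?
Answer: -21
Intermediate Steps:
J(x, l) = 1 (J(x, l) = -4 + 5 = 1)
(J(4, -4)*3)*(22 + r) = (1*3)*(22 - 29) = 3*(-7) = -21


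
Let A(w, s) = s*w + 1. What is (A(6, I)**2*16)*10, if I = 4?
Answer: 100000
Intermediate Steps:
A(w, s) = 1 + s*w
(A(6, I)**2*16)*10 = ((1 + 4*6)**2*16)*10 = ((1 + 24)**2*16)*10 = (25**2*16)*10 = (625*16)*10 = 10000*10 = 100000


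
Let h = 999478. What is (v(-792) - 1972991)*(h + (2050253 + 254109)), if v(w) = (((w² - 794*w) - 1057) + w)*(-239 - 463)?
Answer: -2915525204069280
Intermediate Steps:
v(w) = 742014 - 702*w² + 556686*w (v(w) = ((-1057 + w² - 794*w) + w)*(-702) = (-1057 + w² - 793*w)*(-702) = 742014 - 702*w² + 556686*w)
(v(-792) - 1972991)*(h + (2050253 + 254109)) = ((742014 - 702*(-792)² + 556686*(-792)) - 1972991)*(999478 + (2050253 + 254109)) = ((742014 - 702*627264 - 440895312) - 1972991)*(999478 + 2304362) = ((742014 - 440339328 - 440895312) - 1972991)*3303840 = (-880492626 - 1972991)*3303840 = -882465617*3303840 = -2915525204069280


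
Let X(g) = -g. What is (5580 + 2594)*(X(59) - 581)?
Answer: -5231360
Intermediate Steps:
(5580 + 2594)*(X(59) - 581) = (5580 + 2594)*(-1*59 - 581) = 8174*(-59 - 581) = 8174*(-640) = -5231360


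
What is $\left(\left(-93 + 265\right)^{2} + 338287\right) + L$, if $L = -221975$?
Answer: $145896$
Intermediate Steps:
$\left(\left(-93 + 265\right)^{2} + 338287\right) + L = \left(\left(-93 + 265\right)^{2} + 338287\right) - 221975 = \left(172^{2} + 338287\right) - 221975 = \left(29584 + 338287\right) - 221975 = 367871 - 221975 = 145896$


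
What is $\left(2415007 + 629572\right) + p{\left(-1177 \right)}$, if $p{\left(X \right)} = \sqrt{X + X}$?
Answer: $3044579 + i \sqrt{2354} \approx 3.0446 \cdot 10^{6} + 48.518 i$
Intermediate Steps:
$p{\left(X \right)} = \sqrt{2} \sqrt{X}$ ($p{\left(X \right)} = \sqrt{2 X} = \sqrt{2} \sqrt{X}$)
$\left(2415007 + 629572\right) + p{\left(-1177 \right)} = \left(2415007 + 629572\right) + \sqrt{2} \sqrt{-1177} = 3044579 + \sqrt{2} i \sqrt{1177} = 3044579 + i \sqrt{2354}$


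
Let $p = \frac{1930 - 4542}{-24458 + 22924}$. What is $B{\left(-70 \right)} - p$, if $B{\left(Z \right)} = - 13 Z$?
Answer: $\frac{696664}{767} \approx 908.3$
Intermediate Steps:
$p = \frac{1306}{767}$ ($p = - \frac{2612}{-1534} = \left(-2612\right) \left(- \frac{1}{1534}\right) = \frac{1306}{767} \approx 1.7027$)
$B{\left(-70 \right)} - p = \left(-13\right) \left(-70\right) - \frac{1306}{767} = 910 - \frac{1306}{767} = \frac{696664}{767}$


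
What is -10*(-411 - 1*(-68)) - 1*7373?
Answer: -3943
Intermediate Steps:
-10*(-411 - 1*(-68)) - 1*7373 = -10*(-411 + 68) - 7373 = -10*(-343) - 7373 = 3430 - 7373 = -3943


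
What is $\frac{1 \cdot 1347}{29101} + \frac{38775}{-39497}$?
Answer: $- \frac{1075188816}{1149402197} \approx -0.93543$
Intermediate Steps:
$\frac{1 \cdot 1347}{29101} + \frac{38775}{-39497} = 1347 \cdot \frac{1}{29101} + 38775 \left(- \frac{1}{39497}\right) = \frac{1347}{29101} - \frac{38775}{39497} = - \frac{1075188816}{1149402197}$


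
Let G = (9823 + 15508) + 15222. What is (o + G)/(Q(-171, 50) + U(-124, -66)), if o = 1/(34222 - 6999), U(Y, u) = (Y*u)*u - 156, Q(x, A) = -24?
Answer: -91997860/1225770021 ≈ -0.075053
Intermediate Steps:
U(Y, u) = -156 + Y*u² (U(Y, u) = Y*u² - 156 = -156 + Y*u²)
o = 1/27223 ≈ 3.6734e-5
G = 40553 (G = 25331 + 15222 = 40553)
(o + G)/(Q(-171, 50) + U(-124, -66)) = (1/27223 + 40553)/(-24 + (-156 - 124*(-66)²)) = 1103974320/(27223*(-24 + (-156 - 124*4356))) = 1103974320/(27223*(-24 + (-156 - 540144))) = 1103974320/(27223*(-24 - 540300)) = (1103974320/27223)/(-540324) = (1103974320/27223)*(-1/540324) = -91997860/1225770021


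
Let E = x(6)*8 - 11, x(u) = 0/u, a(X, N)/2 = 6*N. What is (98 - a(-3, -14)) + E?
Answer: 255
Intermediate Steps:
a(X, N) = 12*N (a(X, N) = 2*(6*N) = 12*N)
x(u) = 0
E = -11 (E = 0*8 - 11 = 0 - 11 = -11)
(98 - a(-3, -14)) + E = (98 - 12*(-14)) - 11 = (98 - 1*(-168)) - 11 = (98 + 168) - 11 = 266 - 11 = 255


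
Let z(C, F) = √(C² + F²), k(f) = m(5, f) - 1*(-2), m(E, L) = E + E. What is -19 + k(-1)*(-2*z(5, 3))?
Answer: -19 - 24*√34 ≈ -158.94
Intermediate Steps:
m(E, L) = 2*E
k(f) = 12 (k(f) = 2*5 - 1*(-2) = 10 + 2 = 12)
-19 + k(-1)*(-2*z(5, 3)) = -19 + 12*(-2*√(5² + 3²)) = -19 + 12*(-2*√(25 + 9)) = -19 + 12*(-2*√34) = -19 - 24*√34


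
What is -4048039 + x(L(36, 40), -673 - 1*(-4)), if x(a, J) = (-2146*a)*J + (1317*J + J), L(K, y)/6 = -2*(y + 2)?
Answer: -728509477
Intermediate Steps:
L(K, y) = -24 - 12*y (L(K, y) = 6*(-2*(y + 2)) = 6*(-2*(2 + y)) = 6*(-4 - 2*y) = -24 - 12*y)
x(a, J) = 1318*J - 2146*J*a (x(a, J) = -2146*J*a + 1318*J = 1318*J - 2146*J*a)
-4048039 + x(L(36, 40), -673 - 1*(-4)) = -4048039 + 2*(-673 - 1*(-4))*(659 - 1073*(-24 - 12*40)) = -4048039 + 2*(-673 + 4)*(659 - 1073*(-24 - 480)) = -4048039 + 2*(-669)*(659 - 1073*(-504)) = -4048039 + 2*(-669)*(659 + 540792) = -4048039 + 2*(-669)*541451 = -4048039 - 724461438 = -728509477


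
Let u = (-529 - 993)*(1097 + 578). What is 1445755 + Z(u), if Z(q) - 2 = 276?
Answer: 1446033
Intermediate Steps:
u = -2549350 (u = -1522*1675 = -2549350)
Z(q) = 278 (Z(q) = 2 + 276 = 278)
1445755 + Z(u) = 1445755 + 278 = 1446033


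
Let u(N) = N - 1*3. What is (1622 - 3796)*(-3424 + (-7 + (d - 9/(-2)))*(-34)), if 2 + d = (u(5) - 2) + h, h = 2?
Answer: 7258986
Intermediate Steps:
u(N) = -3 + N (u(N) = N - 3 = -3 + N)
d = 0 (d = -2 + (((-3 + 5) - 2) + 2) = -2 + ((2 - 2) + 2) = -2 + (0 + 2) = -2 + 2 = 0)
(1622 - 3796)*(-3424 + (-7 + (d - 9/(-2)))*(-34)) = (1622 - 3796)*(-3424 + (-7 + (0 - 9/(-2)))*(-34)) = -2174*(-3424 + (-7 + (0 - 9*(-½)))*(-34)) = -2174*(-3424 + (-7 + (0 + 9/2))*(-34)) = -2174*(-3424 + (-7 + 9/2)*(-34)) = -2174*(-3424 - 5/2*(-34)) = -2174*(-3424 + 85) = -2174*(-3339) = 7258986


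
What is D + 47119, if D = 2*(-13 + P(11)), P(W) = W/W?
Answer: 47095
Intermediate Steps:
P(W) = 1
D = -24 (D = 2*(-13 + 1) = 2*(-12) = -24)
D + 47119 = -24 + 47119 = 47095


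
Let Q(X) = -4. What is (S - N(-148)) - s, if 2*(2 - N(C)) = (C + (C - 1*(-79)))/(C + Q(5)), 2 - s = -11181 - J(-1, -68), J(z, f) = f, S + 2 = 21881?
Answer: 3271865/304 ≈ 10763.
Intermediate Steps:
S = 21879 (S = -2 + 21881 = 21879)
s = 11115 (s = 2 - (-11181 - 1*(-68)) = 2 - (-11181 + 68) = 2 - 1*(-11113) = 2 + 11113 = 11115)
N(C) = 2 - (79 + 2*C)/(2*(-4 + C)) (N(C) = 2 - (C + (C - 1*(-79)))/(2*(C - 4)) = 2 - (C + (C + 79))/(2*(-4 + C)) = 2 - (C + (79 + C))/(2*(-4 + C)) = 2 - (79 + 2*C)/(2*(-4 + C)))
(S - N(-148)) - s = (21879 - (-95/2 - 148)/(-4 - 148)) - 1*11115 = (21879 - (-391)/((-152)*2)) - 11115 = (21879 - (-1)*(-391)/(152*2)) - 11115 = (21879 - 1*391/304) - 11115 = (21879 - 391/304) - 11115 = 6650825/304 - 11115 = 3271865/304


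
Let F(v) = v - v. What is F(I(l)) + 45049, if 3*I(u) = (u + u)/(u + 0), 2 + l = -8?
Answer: 45049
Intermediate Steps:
l = -10 (l = -2 - 8 = -10)
I(u) = ⅔ (I(u) = ((u + u)/(u + 0))/3 = ((2*u)/u)/3 = (⅓)*2 = ⅔)
F(v) = 0
F(I(l)) + 45049 = 0 + 45049 = 45049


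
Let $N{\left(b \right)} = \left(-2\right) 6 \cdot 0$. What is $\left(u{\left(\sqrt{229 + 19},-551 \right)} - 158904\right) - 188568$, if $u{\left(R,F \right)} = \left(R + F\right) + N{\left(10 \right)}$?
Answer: $-348023 + 2 \sqrt{62} \approx -3.4801 \cdot 10^{5}$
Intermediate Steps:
$N{\left(b \right)} = 0$ ($N{\left(b \right)} = \left(-12\right) 0 = 0$)
$u{\left(R,F \right)} = F + R$ ($u{\left(R,F \right)} = \left(R + F\right) + 0 = \left(F + R\right) + 0 = F + R$)
$\left(u{\left(\sqrt{229 + 19},-551 \right)} - 158904\right) - 188568 = \left(\left(-551 + \sqrt{229 + 19}\right) - 158904\right) - 188568 = \left(\left(-551 + \sqrt{248}\right) - 158904\right) - 188568 = \left(\left(-551 + 2 \sqrt{62}\right) - 158904\right) - 188568 = \left(-159455 + 2 \sqrt{62}\right) - 188568 = -348023 + 2 \sqrt{62}$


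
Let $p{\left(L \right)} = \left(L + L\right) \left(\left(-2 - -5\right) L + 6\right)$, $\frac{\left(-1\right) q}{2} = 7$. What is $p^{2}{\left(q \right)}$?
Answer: $1016064$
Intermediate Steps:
$q = -14$ ($q = \left(-2\right) 7 = -14$)
$p{\left(L \right)} = 2 L \left(6 + 3 L\right)$ ($p{\left(L \right)} = 2 L \left(\left(-2 + 5\right) L + 6\right) = 2 L \left(3 L + 6\right) = 2 L \left(6 + 3 L\right)$)
$p^{2}{\left(q \right)} = \left(6 \left(-14\right) \left(2 - 14\right)\right)^{2} = \left(6 \left(-14\right) \left(-12\right)\right)^{2} = 1008^{2} = 1016064$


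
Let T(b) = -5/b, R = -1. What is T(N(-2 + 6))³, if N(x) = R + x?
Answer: -125/27 ≈ -4.6296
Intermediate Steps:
N(x) = -1 + x
T(N(-2 + 6))³ = (-5/(-1 + (-2 + 6)))³ = (-5/(-1 + 4))³ = (-5/3)³ = -125/27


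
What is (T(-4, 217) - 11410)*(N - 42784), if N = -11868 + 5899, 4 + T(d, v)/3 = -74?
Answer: 567679932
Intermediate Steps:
T(d, v) = -234 (T(d, v) = -12 + 3*(-74) = -12 - 222 = -234)
N = -5969
(T(-4, 217) - 11410)*(N - 42784) = (-234 - 11410)*(-5969 - 42784) = -11644*(-48753) = 567679932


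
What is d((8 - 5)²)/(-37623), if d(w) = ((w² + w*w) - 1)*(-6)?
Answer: 322/12541 ≈ 0.025676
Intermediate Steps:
d(w) = 6 - 12*w² (d(w) = ((w² + w²) - 1)*(-6) = (2*w² - 1)*(-6) = (-1 + 2*w²)*(-6) = 6 - 12*w²)
d((8 - 5)²)/(-37623) = (6 - 12*(8 - 5)⁴)/(-37623) = (6 - 12*(3²)²)*(-1/37623) = (6 - 12*9²)*(-1/37623) = (6 - 12*81)*(-1/37623) = (6 - 972)*(-1/37623) = -966*(-1/37623) = 322/12541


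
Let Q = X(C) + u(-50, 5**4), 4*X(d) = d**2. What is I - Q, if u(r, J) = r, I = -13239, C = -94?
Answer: -15398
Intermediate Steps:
X(d) = d**2/4
Q = 2159 (Q = (1/4)*(-94)**2 - 50 = (1/4)*8836 - 50 = 2209 - 50 = 2159)
I - Q = -13239 - 1*2159 = -13239 - 2159 = -15398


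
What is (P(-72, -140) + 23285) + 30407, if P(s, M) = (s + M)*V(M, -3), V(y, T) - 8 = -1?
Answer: 52208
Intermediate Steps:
V(y, T) = 7 (V(y, T) = 8 - 1 = 7)
P(s, M) = 7*M + 7*s (P(s, M) = (s + M)*7 = (M + s)*7 = 7*M + 7*s)
(P(-72, -140) + 23285) + 30407 = ((7*(-140) + 7*(-72)) + 23285) + 30407 = ((-980 - 504) + 23285) + 30407 = (-1484 + 23285) + 30407 = 21801 + 30407 = 52208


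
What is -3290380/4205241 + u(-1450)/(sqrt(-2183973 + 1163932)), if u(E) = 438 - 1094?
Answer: -3290380/4205241 + 656*I*sqrt(1020041)/1020041 ≈ -0.78245 + 0.64952*I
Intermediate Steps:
u(E) = -656
-3290380/4205241 + u(-1450)/(sqrt(-2183973 + 1163932)) = -3290380/4205241 - 656/sqrt(-2183973 + 1163932) = -3290380*1/4205241 - 656*(-I*sqrt(1020041)/1020041) = -3290380/4205241 - 656*(-I*sqrt(1020041)/1020041) = -3290380/4205241 - (-656)*I*sqrt(1020041)/1020041 = -3290380/4205241 + 656*I*sqrt(1020041)/1020041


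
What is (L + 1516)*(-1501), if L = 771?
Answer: -3432787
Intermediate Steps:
(L + 1516)*(-1501) = (771 + 1516)*(-1501) = 2287*(-1501) = -3432787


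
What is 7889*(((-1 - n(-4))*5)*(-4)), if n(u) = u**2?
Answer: 2682260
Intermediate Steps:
7889*(((-1 - n(-4))*5)*(-4)) = 7889*(((-1 - 1*(-4)**2)*5)*(-4)) = 7889*(((-1 - 1*16)*5)*(-4)) = 7889*(((-1 - 16)*5)*(-4)) = 7889*(-17*5*(-4)) = 7889*(-85*(-4)) = 7889*340 = 2682260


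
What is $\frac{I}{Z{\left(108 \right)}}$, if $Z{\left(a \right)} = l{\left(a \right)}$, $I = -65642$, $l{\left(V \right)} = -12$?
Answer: $\frac{32821}{6} \approx 5470.2$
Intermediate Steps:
$Z{\left(a \right)} = -12$
$\frac{I}{Z{\left(108 \right)}} = - \frac{65642}{-12} = \left(-65642\right) \left(- \frac{1}{12}\right) = \frac{32821}{6}$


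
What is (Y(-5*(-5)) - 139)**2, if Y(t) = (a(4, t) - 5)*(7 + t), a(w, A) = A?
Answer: 251001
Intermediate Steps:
Y(t) = (-5 + t)*(7 + t) (Y(t) = (t - 5)*(7 + t) = (-5 + t)*(7 + t))
(Y(-5*(-5)) - 139)**2 = ((-35 + (-5*(-5))**2 + 2*(-5*(-5))) - 139)**2 = ((-35 + 25**2 + 2*25) - 139)**2 = ((-35 + 625 + 50) - 139)**2 = (640 - 139)**2 = 501**2 = 251001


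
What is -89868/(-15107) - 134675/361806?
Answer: 30480246383/5465803242 ≈ 5.5765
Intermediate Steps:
-89868/(-15107) - 134675/361806 = -89868*(-1/15107) - 134675*1/361806 = 89868/15107 - 134675/361806 = 30480246383/5465803242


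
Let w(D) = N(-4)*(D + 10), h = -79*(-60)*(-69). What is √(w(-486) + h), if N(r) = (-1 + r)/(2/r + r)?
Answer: 10*I*√29483/3 ≈ 572.35*I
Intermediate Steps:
N(r) = (-1 + r)/(r + 2/r)
h = -327060 (h = 4740*(-69) = -327060)
w(D) = 100/9 + 10*D/9 (w(D) = (-4*(-1 - 4)/(2 + (-4)²))*(D + 10) = (-4*(-5)/(2 + 16))*(10 + D) = (-4*(-5)/18)*(10 + D) = (-4*1/18*(-5))*(10 + D) = 10*(10 + D)/9 = 100/9 + 10*D/9)
√(w(-486) + h) = √((100/9 + (10/9)*(-486)) - 327060) = √((100/9 - 540) - 327060) = √(-4760/9 - 327060) = √(-2948300/9) = 10*I*√29483/3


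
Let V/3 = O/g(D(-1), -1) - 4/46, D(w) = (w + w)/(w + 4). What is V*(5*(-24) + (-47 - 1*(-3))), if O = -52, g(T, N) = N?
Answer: -587448/23 ≈ -25541.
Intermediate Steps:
D(w) = 2*w/(4 + w) (D(w) = (2*w)/(4 + w) = 2*w/(4 + w))
V = 3582/23 (V = 3*(-52/(-1) - 4/46) = 3*(-52*(-1) - 4*1/46) = 3*(52 - 2/23) = 3*(1194/23) = 3582/23 ≈ 155.74)
V*(5*(-24) + (-47 - 1*(-3))) = 3582*(5*(-24) + (-47 - 1*(-3)))/23 = 3582*(-120 + (-47 + 3))/23 = 3582*(-120 - 44)/23 = (3582/23)*(-164) = -587448/23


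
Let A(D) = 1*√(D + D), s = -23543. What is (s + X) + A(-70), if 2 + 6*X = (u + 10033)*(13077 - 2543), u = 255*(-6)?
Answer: 44714671/3 + 2*I*√35 ≈ 1.4905e+7 + 11.832*I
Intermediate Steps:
u = -1530
X = 44785300/3 (X = -⅓ + ((-1530 + 10033)*(13077 - 2543))/6 = -⅓ + (8503*10534)/6 = -⅓ + (⅙)*89570602 = -⅓ + 44785301/3 = 44785300/3 ≈ 1.4928e+7)
A(D) = √2*√D (A(D) = 1*√(2*D) = 1*(√2*√D) = √2*√D)
(s + X) + A(-70) = (-23543 + 44785300/3) + √2*√(-70) = 44714671/3 + √2*(I*√70) = 44714671/3 + 2*I*√35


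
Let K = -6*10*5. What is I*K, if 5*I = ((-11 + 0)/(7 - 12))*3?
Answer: -396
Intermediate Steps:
K = -300 (K = -60*5 = -300)
I = 33/25 (I = (((-11 + 0)/(7 - 12))*3)/5 = (-11/(-5)*3)/5 = (-11*(-⅕)*3)/5 = ((11/5)*3)/5 = (⅕)*(33/5) = 33/25 ≈ 1.3200)
I*K = (33/25)*(-300) = -396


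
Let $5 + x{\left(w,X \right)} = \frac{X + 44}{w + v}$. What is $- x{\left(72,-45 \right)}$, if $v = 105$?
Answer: $\frac{886}{177} \approx 5.0056$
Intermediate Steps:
$x{\left(w,X \right)} = -5 + \frac{44 + X}{105 + w}$ ($x{\left(w,X \right)} = -5 + \frac{X + 44}{w + 105} = -5 + \frac{44 + X}{105 + w}$)
$- x{\left(72,-45 \right)} = - \frac{-481 - 45 - 360}{105 + 72} = - \frac{-481 - 45 - 360}{177} = - \frac{-886}{177} = \left(-1\right) \left(- \frac{886}{177}\right) = \frac{886}{177}$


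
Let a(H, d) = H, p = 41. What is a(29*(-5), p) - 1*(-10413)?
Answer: 10268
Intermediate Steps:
a(29*(-5), p) - 1*(-10413) = 29*(-5) - 1*(-10413) = -145 + 10413 = 10268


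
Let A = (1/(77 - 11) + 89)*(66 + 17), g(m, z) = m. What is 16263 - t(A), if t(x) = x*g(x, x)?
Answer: -237707298997/4356 ≈ -5.4570e+7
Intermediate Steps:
A = 487625/66 (A = (1/66 + 89)*83 = (5875/66)*83 = 487625/66 ≈ 7388.3)
t(x) = x**2 (t(x) = x*x = x**2)
16263 - t(A) = 16263 - (487625/66)**2 = 16263 - 1*237778140625/4356 = 16263 - 237778140625/4356 = -237707298997/4356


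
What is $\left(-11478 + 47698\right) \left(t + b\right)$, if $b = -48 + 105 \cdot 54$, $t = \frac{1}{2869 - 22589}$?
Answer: $\frac{200778034429}{986} \approx 2.0363 \cdot 10^{8}$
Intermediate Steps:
$t = - \frac{1}{19720}$ ($t = \frac{1}{-19720} = - \frac{1}{19720} \approx -5.071 \cdot 10^{-5}$)
$b = 5622$ ($b = -48 + 5670 = 5622$)
$\left(-11478 + 47698\right) \left(t + b\right) = \left(-11478 + 47698\right) \left(- \frac{1}{19720} + 5622\right) = 36220 \cdot \frac{110865839}{19720} = \frac{200778034429}{986}$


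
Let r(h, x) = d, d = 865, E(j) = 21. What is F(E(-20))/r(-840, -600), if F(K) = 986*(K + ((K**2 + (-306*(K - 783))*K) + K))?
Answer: 965707134/173 ≈ 5.5821e+6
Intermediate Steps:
F(K) = 986*K**2 + 1972*K + 986*K*(239598 - 306*K) (F(K) = 986*(K + ((K**2 + (-306*(-783 + K))*K) + K)) = 986*(K + ((K**2 + (239598 - 306*K)*K) + K)) = 986*(K + ((K**2 + K*(239598 - 306*K)) + K)) = 986*(K + (K + K**2 + K*(239598 - 306*K))) = 986*(K**2 + 2*K + K*(239598 - 306*K)) = 986*K**2 + 1972*K + 986*K*(239598 - 306*K))
r(h, x) = 865
F(E(-20))/r(-840, -600) = (4930*21*(47920 - 61*21))/865 = (4930*21*(47920 - 1281))*(1/865) = (4930*21*46639)*(1/865) = 4828535670*(1/865) = 965707134/173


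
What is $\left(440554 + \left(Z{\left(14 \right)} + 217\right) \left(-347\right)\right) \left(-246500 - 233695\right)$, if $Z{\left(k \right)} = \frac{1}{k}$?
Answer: $- \frac{2455344118485}{14} \approx -1.7538 \cdot 10^{11}$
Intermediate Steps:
$\left(440554 + \left(Z{\left(14 \right)} + 217\right) \left(-347\right)\right) \left(-246500 - 233695\right) = \left(440554 + \left(\frac{1}{14} + 217\right) \left(-347\right)\right) \left(-246500 - 233695\right) = \left(440554 + \left(\frac{1}{14} + 217\right) \left(-347\right)\right) \left(-480195\right) = \left(440554 + \frac{3039}{14} \left(-347\right)\right) \left(-480195\right) = \left(440554 - \frac{1054533}{14}\right) \left(-480195\right) = \frac{5113223}{14} \left(-480195\right) = - \frac{2455344118485}{14}$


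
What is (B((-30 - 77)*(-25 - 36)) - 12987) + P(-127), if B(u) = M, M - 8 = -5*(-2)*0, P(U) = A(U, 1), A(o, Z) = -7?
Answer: -12986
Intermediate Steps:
P(U) = -7
M = 8 (M = 8 - 5*(-2)*0 = 8 + 10*0 = 8 + 0 = 8)
B(u) = 8
(B((-30 - 77)*(-25 - 36)) - 12987) + P(-127) = (8 - 12987) - 7 = -12979 - 7 = -12986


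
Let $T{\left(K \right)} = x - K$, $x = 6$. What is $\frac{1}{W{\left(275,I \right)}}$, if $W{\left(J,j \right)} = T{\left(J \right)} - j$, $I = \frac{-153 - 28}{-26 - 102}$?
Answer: $- \frac{128}{34613} \approx -0.003698$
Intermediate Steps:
$I = \frac{181}{128}$ ($I = - \frac{181}{-128} = \left(-181\right) \left(- \frac{1}{128}\right) = \frac{181}{128} \approx 1.4141$)
$T{\left(K \right)} = 6 - K$
$W{\left(J,j \right)} = 6 - J - j$ ($W{\left(J,j \right)} = \left(6 - J\right) - j = 6 - J - j$)
$\frac{1}{W{\left(275,I \right)}} = \frac{1}{6 - 275 - \frac{181}{128}} = \frac{1}{- \frac{34613}{128}} = - \frac{128}{34613}$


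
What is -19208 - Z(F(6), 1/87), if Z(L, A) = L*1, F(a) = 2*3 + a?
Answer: -19220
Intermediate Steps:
F(a) = 6 + a
Z(L, A) = L
-19208 - Z(F(6), 1/87) = -19208 - (6 + 6) = -19208 - 1*12 = -19208 - 12 = -19220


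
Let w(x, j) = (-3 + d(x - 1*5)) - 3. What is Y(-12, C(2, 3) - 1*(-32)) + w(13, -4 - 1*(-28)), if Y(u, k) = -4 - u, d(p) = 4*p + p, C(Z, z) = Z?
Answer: 42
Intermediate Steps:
d(p) = 5*p
w(x, j) = -31 + 5*x (w(x, j) = (-3 + 5*(x - 1*5)) - 3 = (-3 + 5*(x - 5)) - 3 = (-3 + 5*(-5 + x)) - 3 = (-3 + (-25 + 5*x)) - 3 = (-28 + 5*x) - 3 = -31 + 5*x)
Y(-12, C(2, 3) - 1*(-32)) + w(13, -4 - 1*(-28)) = (-4 - 1*(-12)) + (-31 + 5*13) = (-4 + 12) + (-31 + 65) = 8 + 34 = 42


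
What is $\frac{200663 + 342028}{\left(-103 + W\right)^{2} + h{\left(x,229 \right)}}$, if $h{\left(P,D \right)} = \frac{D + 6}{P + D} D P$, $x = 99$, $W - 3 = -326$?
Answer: $\frac{19778072}{7205757} \approx 2.7448$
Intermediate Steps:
$W = -323$ ($W = 3 - 326 = -323$)
$h{\left(P,D \right)} = \frac{D P \left(6 + D\right)}{D + P}$ ($h{\left(P,D \right)} = \frac{6 + D}{D + P} D P = \frac{D \left(6 + D\right)}{D + P} P = \frac{D P \left(6 + D\right)}{D + P}$)
$\frac{200663 + 342028}{\left(-103 + W\right)^{2} + h{\left(x,229 \right)}} = \frac{200663 + 342028}{\left(-103 - 323\right)^{2} + 229 \cdot 99 \frac{1}{229 + 99} \left(6 + 229\right)} = \frac{542691}{\left(-426\right)^{2} + 229 \cdot 99 \cdot \frac{1}{328} \cdot 235} = \frac{542691}{181476 + 229 \cdot 99 \cdot \frac{1}{328} \cdot 235} = \frac{542691}{181476 + \frac{5327685}{328}} = \frac{542691}{\frac{64851813}{328}} = 542691 \cdot \frac{328}{64851813} = \frac{19778072}{7205757}$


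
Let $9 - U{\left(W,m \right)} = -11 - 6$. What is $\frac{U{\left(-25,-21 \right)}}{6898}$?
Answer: $\frac{13}{3449} \approx 0.0037692$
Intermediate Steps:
$U{\left(W,m \right)} = 26$ ($U{\left(W,m \right)} = 9 - \left(-11 - 6\right) = 9 - -17 = 9 + 17 = 26$)
$\frac{U{\left(-25,-21 \right)}}{6898} = \frac{26}{6898} = 26 \cdot \frac{1}{6898} = \frac{13}{3449}$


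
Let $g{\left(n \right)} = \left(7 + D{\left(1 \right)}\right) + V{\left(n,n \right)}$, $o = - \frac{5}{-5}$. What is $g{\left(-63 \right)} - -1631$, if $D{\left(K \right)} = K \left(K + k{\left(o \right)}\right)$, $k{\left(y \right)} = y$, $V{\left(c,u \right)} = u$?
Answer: $1577$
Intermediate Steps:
$o = 1$ ($o = \left(-5\right) \left(- \frac{1}{5}\right) = 1$)
$D{\left(K \right)} = K \left(1 + K\right)$ ($D{\left(K \right)} = K \left(K + 1\right) = K \left(1 + K\right)$)
$g{\left(n \right)} = 9 + n$ ($g{\left(n \right)} = \left(7 + 1 \left(1 + 1\right)\right) + n = \left(7 + 1 \cdot 2\right) + n = \left(7 + 2\right) + n = 9 + n$)
$g{\left(-63 \right)} - -1631 = \left(9 - 63\right) - -1631 = -54 + 1631 = 1577$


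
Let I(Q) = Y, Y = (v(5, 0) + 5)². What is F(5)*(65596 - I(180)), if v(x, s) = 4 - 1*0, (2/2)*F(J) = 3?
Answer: 196545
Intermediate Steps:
F(J) = 3
v(x, s) = 4 (v(x, s) = 4 + 0 = 4)
Y = 81 (Y = (4 + 5)² = 9² = 81)
I(Q) = 81
F(5)*(65596 - I(180)) = 3*(65596 - 1*81) = 3*(65596 - 81) = 3*65515 = 196545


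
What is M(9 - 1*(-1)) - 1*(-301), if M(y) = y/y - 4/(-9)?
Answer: 2722/9 ≈ 302.44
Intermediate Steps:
M(y) = 13/9 (M(y) = 1 - 4*(-⅑) = 1 + 4/9 = 13/9)
M(9 - 1*(-1)) - 1*(-301) = 13/9 - 1*(-301) = 13/9 + 301 = 2722/9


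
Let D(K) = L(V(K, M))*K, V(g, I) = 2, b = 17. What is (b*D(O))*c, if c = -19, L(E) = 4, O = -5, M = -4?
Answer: 6460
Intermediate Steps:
D(K) = 4*K
(b*D(O))*c = (17*(4*(-5)))*(-19) = (17*(-20))*(-19) = -340*(-19) = 6460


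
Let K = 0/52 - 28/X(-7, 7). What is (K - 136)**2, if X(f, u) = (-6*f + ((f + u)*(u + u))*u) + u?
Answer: 913936/49 ≈ 18652.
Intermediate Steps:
X(f, u) = u - 6*f + 2*u**2*(f + u) (X(f, u) = (-6*f + ((f + u)*(2*u))*u) + u = (-6*f + (2*u*(f + u))*u) + u = (-6*f + 2*u**2*(f + u)) + u = u - 6*f + 2*u**2*(f + u))
K = -4/7 (K = 0/52 - 28/(7 - 6*(-7) + 2*7**3 + 2*(-7)*7**2) = 0*(1/52) - 28/(7 + 42 + 2*343 + 2*(-7)*49) = 0 - 28/(7 + 42 + 686 - 686) = 0 - 28/49 = 0 - 28*1/49 = 0 - 4/7 = -4/7 ≈ -0.57143)
(K - 136)**2 = (-4/7 - 136)**2 = (-956/7)**2 = 913936/49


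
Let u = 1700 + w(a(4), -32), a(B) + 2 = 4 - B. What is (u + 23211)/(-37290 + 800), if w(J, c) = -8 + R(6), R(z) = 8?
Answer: -24911/36490 ≈ -0.68268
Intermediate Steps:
a(B) = 2 - B (a(B) = -2 + (4 - B) = 2 - B)
w(J, c) = 0 (w(J, c) = -8 + 8 = 0)
u = 1700 (u = 1700 + 0 = 1700)
(u + 23211)/(-37290 + 800) = (1700 + 23211)/(-37290 + 800) = 24911/(-36490) = 24911*(-1/36490) = -24911/36490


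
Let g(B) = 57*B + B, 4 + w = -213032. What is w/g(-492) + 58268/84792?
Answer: 2505905/307371 ≈ 8.1527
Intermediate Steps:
w = -213036 (w = -4 - 213032 = -213036)
g(B) = 58*B
w/g(-492) + 58268/84792 = -213036/(58*(-492)) + 58268/84792 = -213036/(-28536) + 58268*(1/84792) = -213036*(-1/28536) + 14567/21198 = 433/58 + 14567/21198 = 2505905/307371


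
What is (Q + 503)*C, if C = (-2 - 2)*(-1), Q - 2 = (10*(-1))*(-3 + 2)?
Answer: 2060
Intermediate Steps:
Q = 12 (Q = 2 + (10*(-1))*(-3 + 2) = 2 - 10*(-1) = 2 + 10 = 12)
C = 4 (C = -4*(-1) = 4)
(Q + 503)*C = (12 + 503)*4 = 515*4 = 2060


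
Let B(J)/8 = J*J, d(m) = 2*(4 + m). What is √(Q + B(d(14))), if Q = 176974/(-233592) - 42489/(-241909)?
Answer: √2069048208530100209845683/14127001782 ≈ 101.82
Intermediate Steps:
d(m) = 8 + 2*m
B(J) = 8*J² (B(J) = 8*(J*J) = 8*J²)
Q = -16443256439/28254003564 (Q = 176974*(-1/233592) - 42489*(-1/241909) = -88487/116796 + 42489/241909 = -16443256439/28254003564 ≈ -0.58198)
√(Q + B(d(14))) = √(-16443256439/28254003564 + 8*(8 + 2*14)²) = √(-16443256439/28254003564 + 8*(8 + 28)²) = √(-16443256439/28254003564 + 8*36²) = √(-16443256439/28254003564 + 8*1296) = √(-16443256439/28254003564 + 10368) = √(292921065695113/28254003564) = √2069048208530100209845683/14127001782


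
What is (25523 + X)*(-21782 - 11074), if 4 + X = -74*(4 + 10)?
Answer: -804413448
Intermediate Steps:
X = -1040 (X = -4 - 74*(4 + 10) = -4 - 74*14 = -4 - 1036 = -1040)
(25523 + X)*(-21782 - 11074) = (25523 - 1040)*(-21782 - 11074) = 24483*(-32856) = -804413448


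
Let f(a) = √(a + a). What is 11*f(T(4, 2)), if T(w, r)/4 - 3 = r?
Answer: 22*√10 ≈ 69.570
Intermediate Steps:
T(w, r) = 12 + 4*r
f(a) = √2*√a (f(a) = √(2*a) = √2*√a)
11*f(T(4, 2)) = 11*(√2*√(12 + 4*2)) = 11*(√2*√(12 + 8)) = 11*(√2*√20) = 11*(√2*(2*√5)) = 11*(2*√10) = 22*√10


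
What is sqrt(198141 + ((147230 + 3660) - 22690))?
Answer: sqrt(326341) ≈ 571.26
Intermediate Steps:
sqrt(198141 + ((147230 + 3660) - 22690)) = sqrt(198141 + (150890 - 22690)) = sqrt(198141 + 128200) = sqrt(326341)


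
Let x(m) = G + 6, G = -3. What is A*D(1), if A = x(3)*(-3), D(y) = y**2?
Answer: -9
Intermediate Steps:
x(m) = 3 (x(m) = -3 + 6 = 3)
A = -9 (A = 3*(-3) = -9)
A*D(1) = -9*1**2 = -9*1 = -9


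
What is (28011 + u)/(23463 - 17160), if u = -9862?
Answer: 18149/6303 ≈ 2.8794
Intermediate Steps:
(28011 + u)/(23463 - 17160) = (28011 - 9862)/(23463 - 17160) = 18149/6303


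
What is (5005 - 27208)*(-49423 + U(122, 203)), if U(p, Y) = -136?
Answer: 1100358477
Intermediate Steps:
(5005 - 27208)*(-49423 + U(122, 203)) = (5005 - 27208)*(-49423 - 136) = -22203*(-49559) = 1100358477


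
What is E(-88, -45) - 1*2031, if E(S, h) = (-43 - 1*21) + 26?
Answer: -2069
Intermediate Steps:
E(S, h) = -38 (E(S, h) = (-43 - 21) + 26 = -64 + 26 = -38)
E(-88, -45) - 1*2031 = -38 - 1*2031 = -38 - 2031 = -2069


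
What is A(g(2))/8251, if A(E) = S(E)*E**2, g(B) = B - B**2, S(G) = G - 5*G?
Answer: 32/8251 ≈ 0.0038783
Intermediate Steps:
S(G) = -4*G
A(E) = -4*E**3 (A(E) = (-4*E)*E**2 = -4*E**3)
A(g(2))/8251 = -4*8*(1 - 1*2)**3/8251 = -4*8*(1 - 2)**3*(1/8251) = -4*(2*(-1))**3*(1/8251) = -4*(-2)**3*(1/8251) = -4*(-8)*(1/8251) = 32*(1/8251) = 32/8251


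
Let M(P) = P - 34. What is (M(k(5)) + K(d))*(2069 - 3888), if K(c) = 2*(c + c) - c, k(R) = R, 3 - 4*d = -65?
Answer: -40018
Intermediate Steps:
d = 17 (d = 3/4 - 1/4*(-65) = 3/4 + 65/4 = 17)
K(c) = 3*c (K(c) = 2*(2*c) - c = 4*c - c = 3*c)
M(P) = -34 + P
(M(k(5)) + K(d))*(2069 - 3888) = ((-34 + 5) + 3*17)*(2069 - 3888) = (-29 + 51)*(-1819) = 22*(-1819) = -40018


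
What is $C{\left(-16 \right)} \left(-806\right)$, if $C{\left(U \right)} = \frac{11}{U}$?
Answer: $\frac{4433}{8} \approx 554.13$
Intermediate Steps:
$C{\left(-16 \right)} \left(-806\right) = \frac{11}{-16} \left(-806\right) = 11 \left(- \frac{1}{16}\right) \left(-806\right) = \left(- \frac{11}{16}\right) \left(-806\right) = \frac{4433}{8}$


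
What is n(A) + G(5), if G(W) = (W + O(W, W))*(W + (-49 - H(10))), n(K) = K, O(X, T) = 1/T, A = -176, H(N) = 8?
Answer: -2232/5 ≈ -446.40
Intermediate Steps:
G(W) = (-57 + W)*(W + 1/W) (G(W) = (W + 1/W)*(W + (-49 - 1*8)) = (W + 1/W)*(W + (-49 - 8)) = (W + 1/W)*(W - 57) = (W + 1/W)*(-57 + W) = (-57 + W)*(W + 1/W))
n(A) + G(5) = -176 + (1 + 5**2 - 57*5 - 57/5) = -176 + (1 + 25 - 285 - 57*1/5) = -176 + (1 + 25 - 285 - 57/5) = -176 - 1352/5 = -2232/5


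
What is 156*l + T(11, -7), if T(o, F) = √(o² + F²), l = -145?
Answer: -22620 + √170 ≈ -22607.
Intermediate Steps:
T(o, F) = √(F² + o²)
156*l + T(11, -7) = 156*(-145) + √((-7)² + 11²) = -22620 + √(49 + 121) = -22620 + √170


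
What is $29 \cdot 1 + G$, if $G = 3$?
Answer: $32$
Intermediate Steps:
$29 \cdot 1 + G = 29 \cdot 1 + 3 = 29 + 3 = 32$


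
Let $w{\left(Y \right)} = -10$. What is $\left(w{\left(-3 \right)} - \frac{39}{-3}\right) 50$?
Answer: $150$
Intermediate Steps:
$\left(w{\left(-3 \right)} - \frac{39}{-3}\right) 50 = \left(-10 - \frac{39}{-3}\right) 50 = \left(-10 - -13\right) 50 = \left(-10 + 13\right) 50 = 3 \cdot 50 = 150$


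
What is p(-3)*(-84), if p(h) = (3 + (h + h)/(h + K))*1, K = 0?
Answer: -420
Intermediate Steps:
p(h) = 5 (p(h) = (3 + (h + h)/(h + 0))*1 = (3 + (2*h)/h)*1 = (3 + 2)*1 = 5*1 = 5)
p(-3)*(-84) = 5*(-84) = -420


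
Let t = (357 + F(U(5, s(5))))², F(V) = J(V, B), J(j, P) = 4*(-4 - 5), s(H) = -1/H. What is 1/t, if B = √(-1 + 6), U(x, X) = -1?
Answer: 1/103041 ≈ 9.7049e-6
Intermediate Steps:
B = √5 ≈ 2.2361
J(j, P) = -36 (J(j, P) = 4*(-9) = -36)
F(V) = -36
t = 103041 (t = (357 - 36)² = 321² = 103041)
1/t = 1/103041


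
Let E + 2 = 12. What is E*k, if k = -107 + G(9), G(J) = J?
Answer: -980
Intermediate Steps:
E = 10 (E = -2 + 12 = 10)
k = -98 (k = -107 + 9 = -98)
E*k = 10*(-98) = -980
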